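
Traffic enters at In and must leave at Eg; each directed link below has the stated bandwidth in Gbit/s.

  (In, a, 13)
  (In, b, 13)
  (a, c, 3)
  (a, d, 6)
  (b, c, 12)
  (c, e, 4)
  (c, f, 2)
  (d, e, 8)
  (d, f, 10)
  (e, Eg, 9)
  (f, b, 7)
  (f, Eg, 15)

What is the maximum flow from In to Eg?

12

Augment In→a→c→e→Eg: bottleneck 3, flow now 3.
Augment In→a→d→e→Eg: bottleneck 6, flow now 9.
Augment In→b→c→f→Eg: bottleneck 2, flow now 11.
Augment In→b→c→e→d→f→Eg: bottleneck 1, flow now 12. (uses reverse residual edge)
No augmenting path remains; maximum flow = 12.
In the residual graph, reachable from In: {In, a, b, c}.
Min-cut edges: a→d (6), c→e (4), c→f (2); capacity 6 + 4 + 2 = 12.
This cut is saturated, so no flow can exceed 12.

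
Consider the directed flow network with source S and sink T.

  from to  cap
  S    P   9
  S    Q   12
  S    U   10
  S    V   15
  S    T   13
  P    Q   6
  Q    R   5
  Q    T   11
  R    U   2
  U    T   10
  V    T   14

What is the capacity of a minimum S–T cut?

48

Augment S→T: bottleneck 13, flow now 13.
Augment S→Q→T: bottleneck 11, flow now 24.
Augment S→U→T: bottleneck 10, flow now 34.
Augment S→V→T: bottleneck 14, flow now 48.
No augmenting path remains; maximum flow = 48.
By max-flow min-cut, the minimum cut capacity equals the max flow.
In the residual graph, reachable from S: {S, P, Q, R, U, V}.
Min-cut edges: S→T (13), Q→T (11), U→T (10), V→T (14); capacity 13 + 11 + 10 + 14 = 48.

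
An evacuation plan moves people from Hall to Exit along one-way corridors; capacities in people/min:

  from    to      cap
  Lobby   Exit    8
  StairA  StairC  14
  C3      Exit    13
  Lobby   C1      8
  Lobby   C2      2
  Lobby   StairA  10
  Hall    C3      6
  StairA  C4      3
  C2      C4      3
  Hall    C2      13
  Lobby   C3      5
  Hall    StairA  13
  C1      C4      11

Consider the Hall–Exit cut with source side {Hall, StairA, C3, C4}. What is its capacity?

Edges leaving {Hall, StairA, C3, C4}: Hall→C2 (13), StairA→StairC (14), C3→Exit (13).
Cut capacity = 13 + 14 + 13 = 40.

40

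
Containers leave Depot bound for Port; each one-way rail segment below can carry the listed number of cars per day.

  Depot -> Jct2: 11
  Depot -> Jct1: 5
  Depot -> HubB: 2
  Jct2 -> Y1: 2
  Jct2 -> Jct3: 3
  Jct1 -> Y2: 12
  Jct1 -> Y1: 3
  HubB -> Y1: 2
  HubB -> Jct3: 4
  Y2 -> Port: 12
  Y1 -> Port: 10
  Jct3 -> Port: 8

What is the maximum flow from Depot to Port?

Augment Depot→Jct2→Y1→Port: bottleneck 2, flow now 2.
Augment Depot→Jct2→Jct3→Port: bottleneck 3, flow now 5.
Augment Depot→Jct1→Y2→Port: bottleneck 5, flow now 10.
Augment Depot→HubB→Y1→Port: bottleneck 2, flow now 12.
No augmenting path remains; maximum flow = 12.
In the residual graph, reachable from Depot: {Depot, Jct2}.
Min-cut edges: Depot→Jct1 (5), Depot→HubB (2), Jct2→Y1 (2), Jct2→Jct3 (3); capacity 5 + 2 + 2 + 3 = 12.
This cut is saturated, so no flow can exceed 12.

12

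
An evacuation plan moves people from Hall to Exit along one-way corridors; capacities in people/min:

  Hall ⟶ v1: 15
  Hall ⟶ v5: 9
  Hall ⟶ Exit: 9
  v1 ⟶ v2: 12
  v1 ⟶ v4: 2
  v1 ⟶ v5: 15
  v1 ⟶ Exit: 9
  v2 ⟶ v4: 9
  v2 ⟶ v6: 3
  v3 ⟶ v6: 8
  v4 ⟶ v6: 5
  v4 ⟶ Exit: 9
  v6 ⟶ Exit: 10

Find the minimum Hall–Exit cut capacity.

Augment Hall→Exit: bottleneck 9, flow now 9.
Augment Hall→v1→Exit: bottleneck 9, flow now 18.
Augment Hall→v1→v4→Exit: bottleneck 2, flow now 20.
Augment Hall→v1→v2→v4→Exit: bottleneck 4, flow now 24.
No augmenting path remains; maximum flow = 24.
By max-flow min-cut, the minimum cut capacity equals the max flow.
In the residual graph, reachable from Hall: {Hall, v5}.
Min-cut edges: Hall→v1 (15), Hall→Exit (9); capacity 15 + 9 = 24.

24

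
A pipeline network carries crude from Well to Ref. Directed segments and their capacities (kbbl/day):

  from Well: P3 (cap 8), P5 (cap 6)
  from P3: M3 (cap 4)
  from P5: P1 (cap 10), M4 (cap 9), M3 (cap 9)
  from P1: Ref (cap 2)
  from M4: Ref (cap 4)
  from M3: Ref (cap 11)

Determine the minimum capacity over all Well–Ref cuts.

Augment Well→P3→M3→Ref: bottleneck 4, flow now 4.
Augment Well→P5→P1→Ref: bottleneck 2, flow now 6.
Augment Well→P5→M4→Ref: bottleneck 4, flow now 10.
No augmenting path remains; maximum flow = 10.
By max-flow min-cut, the minimum cut capacity equals the max flow.
In the residual graph, reachable from Well: {Well, P3}.
Min-cut edges: Well→P5 (6), P3→M3 (4); capacity 6 + 4 = 10.

10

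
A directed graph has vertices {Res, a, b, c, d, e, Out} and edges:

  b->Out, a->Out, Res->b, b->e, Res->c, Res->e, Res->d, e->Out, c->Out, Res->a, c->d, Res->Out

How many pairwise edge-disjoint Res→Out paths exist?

Assign every edge capacity 1; by Menger, the answer equals the max flow.
Path Res→Out (+1); total 1.
Path Res→a→Out (+1); total 2.
Path Res→b→Out (+1); total 3.
Path Res→c→Out (+1); total 4.
Path Res→e→Out (+1); total 5.
No residual Res→Out path; max flow = 5.
Certifying cut of size 5: {Res→Out, Res→a, Res→b, Res→c, Res→e}.

5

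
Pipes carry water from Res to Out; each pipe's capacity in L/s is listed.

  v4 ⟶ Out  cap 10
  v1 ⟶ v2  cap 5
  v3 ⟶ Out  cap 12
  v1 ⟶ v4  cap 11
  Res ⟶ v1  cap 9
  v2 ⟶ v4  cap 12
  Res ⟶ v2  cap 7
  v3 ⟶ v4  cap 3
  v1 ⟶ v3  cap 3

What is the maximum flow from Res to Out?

Augment Res→v1→v3→Out: bottleneck 3, flow now 3.
Augment Res→v1→v4→Out: bottleneck 6, flow now 9.
Augment Res→v2→v4→Out: bottleneck 4, flow now 13.
No augmenting path remains; maximum flow = 13.
In the residual graph, reachable from Res: {Res, v1, v2, v4}.
Min-cut edges: v1→v3 (3), v4→Out (10); capacity 3 + 10 = 13.
This cut is saturated, so no flow can exceed 13.

13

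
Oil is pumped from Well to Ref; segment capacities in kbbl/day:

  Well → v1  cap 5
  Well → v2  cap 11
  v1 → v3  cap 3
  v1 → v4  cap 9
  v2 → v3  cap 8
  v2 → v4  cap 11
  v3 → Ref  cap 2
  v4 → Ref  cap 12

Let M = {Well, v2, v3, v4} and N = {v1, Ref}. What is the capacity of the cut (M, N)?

19

Edges leaving {Well, v2, v3, v4}: Well→v1 (5), v3→Ref (2), v4→Ref (12).
Cut capacity = 5 + 2 + 12 = 19.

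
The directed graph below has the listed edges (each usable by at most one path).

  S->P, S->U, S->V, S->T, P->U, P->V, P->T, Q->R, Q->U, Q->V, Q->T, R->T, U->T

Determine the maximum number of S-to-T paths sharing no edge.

Assign every edge capacity 1; by Menger, the answer equals the max flow.
Path S→T (+1); total 1.
Path S→P→T (+1); total 2.
Path S→U→T (+1); total 3.
No residual S→T path; max flow = 3.
Certifying cut of size 3: {S→P, S→T, S→U}.

3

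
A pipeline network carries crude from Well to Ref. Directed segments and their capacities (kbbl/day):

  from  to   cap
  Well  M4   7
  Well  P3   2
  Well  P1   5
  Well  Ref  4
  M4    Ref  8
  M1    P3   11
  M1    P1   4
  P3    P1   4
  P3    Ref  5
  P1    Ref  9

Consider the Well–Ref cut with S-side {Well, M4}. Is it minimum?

No — its capacity is 19, but the minimum cut has capacity 18.

Given cut capacity: 2 + 5 + 4 + 8 = 19.
Augment Well→Ref: bottleneck 4, flow now 4.
Augment Well→M4→Ref: bottleneck 7, flow now 11.
Augment Well→P3→Ref: bottleneck 2, flow now 13.
Augment Well→P1→Ref: bottleneck 5, flow now 18.
No augmenting path remains; maximum flow = 18.
In the residual graph, reachable from Well: {Well}.
Min-cut edges: Well→M4 (7), Well→P3 (2), Well→P1 (5), Well→Ref (4); capacity 7 + 2 + 5 + 4 = 18.
Cut capacity 19 exceeds the max flow 18, so it is not minimum.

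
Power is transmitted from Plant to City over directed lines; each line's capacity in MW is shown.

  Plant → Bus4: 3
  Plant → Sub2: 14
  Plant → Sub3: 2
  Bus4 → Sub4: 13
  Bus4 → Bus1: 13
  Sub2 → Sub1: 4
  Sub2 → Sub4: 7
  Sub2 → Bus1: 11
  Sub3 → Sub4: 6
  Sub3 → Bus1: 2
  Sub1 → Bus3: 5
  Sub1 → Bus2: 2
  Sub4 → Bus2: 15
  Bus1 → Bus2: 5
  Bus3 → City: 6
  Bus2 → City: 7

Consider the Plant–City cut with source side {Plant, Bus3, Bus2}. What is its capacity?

32

Edges leaving {Plant, Bus3, Bus2}: Plant→Bus4 (3), Plant→Sub2 (14), Plant→Sub3 (2), Bus3→City (6), Bus2→City (7).
Cut capacity = 3 + 14 + 2 + 6 + 7 = 32.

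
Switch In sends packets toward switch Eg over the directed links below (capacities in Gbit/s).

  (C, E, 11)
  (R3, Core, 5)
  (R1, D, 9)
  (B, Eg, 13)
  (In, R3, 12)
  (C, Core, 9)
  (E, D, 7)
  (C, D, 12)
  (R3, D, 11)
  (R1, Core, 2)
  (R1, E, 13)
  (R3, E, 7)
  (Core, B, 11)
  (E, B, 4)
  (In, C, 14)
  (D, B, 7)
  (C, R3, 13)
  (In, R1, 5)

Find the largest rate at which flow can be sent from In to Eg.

13

Augment In→R3→E→B→Eg: bottleneck 4, flow now 4.
Augment In→R3→D→B→Eg: bottleneck 7, flow now 11.
Augment In→R3→Core→B→Eg: bottleneck 1, flow now 12.
Augment In→R1→Core→B→Eg: bottleneck 1, flow now 13.
No augmenting path remains; maximum flow = 13.
In the residual graph, reachable from In: {In, R3, R1, C, E, D, Core, B}.
Min-cut edges: B→Eg (13); capacity 13 = 13.
This cut is saturated, so no flow can exceed 13.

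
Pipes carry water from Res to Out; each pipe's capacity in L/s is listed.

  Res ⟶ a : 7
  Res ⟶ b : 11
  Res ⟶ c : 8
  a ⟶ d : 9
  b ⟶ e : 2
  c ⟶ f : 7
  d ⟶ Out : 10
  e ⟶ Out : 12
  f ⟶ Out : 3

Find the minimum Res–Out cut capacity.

Augment Res→a→d→Out: bottleneck 7, flow now 7.
Augment Res→b→e→Out: bottleneck 2, flow now 9.
Augment Res→c→f→Out: bottleneck 3, flow now 12.
No augmenting path remains; maximum flow = 12.
By max-flow min-cut, the minimum cut capacity equals the max flow.
In the residual graph, reachable from Res: {Res, b, c, f}.
Min-cut edges: Res→a (7), b→e (2), f→Out (3); capacity 7 + 2 + 3 = 12.

12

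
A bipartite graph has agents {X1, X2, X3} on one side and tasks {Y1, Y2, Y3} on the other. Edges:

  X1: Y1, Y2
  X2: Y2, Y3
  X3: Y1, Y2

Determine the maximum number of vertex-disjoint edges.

3

Unit-capacity flow: source→left, listed edges, right→sink; max matching = max flow.
Augmenting path X1→Y1 (+1); matched 1.
Augmenting path X2→Y2 (+1); matched 2.
Augmenting path X3→Y2→X2→Y3 (+1); matched 3.
No augmenting path remains; maximum matching = 3.
König certificate: {X1, X2, X3} is a vertex cover of size 3 (every listed pair touches it), so no matching can be larger.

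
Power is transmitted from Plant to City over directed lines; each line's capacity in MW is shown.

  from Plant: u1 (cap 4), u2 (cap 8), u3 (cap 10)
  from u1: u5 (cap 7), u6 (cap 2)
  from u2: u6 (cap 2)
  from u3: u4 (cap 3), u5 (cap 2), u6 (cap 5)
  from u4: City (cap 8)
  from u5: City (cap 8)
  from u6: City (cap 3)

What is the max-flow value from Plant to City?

12

Augment Plant→u1→u5→City: bottleneck 4, flow now 4.
Augment Plant→u2→u6→City: bottleneck 2, flow now 6.
Augment Plant→u3→u4→City: bottleneck 3, flow now 9.
Augment Plant→u3→u5→City: bottleneck 2, flow now 11.
Augment Plant→u3→u6→City: bottleneck 1, flow now 12.
No augmenting path remains; maximum flow = 12.
In the residual graph, reachable from Plant: {Plant, u2, u3, u6}.
Min-cut edges: Plant→u1 (4), u3→u4 (3), u3→u5 (2), u6→City (3); capacity 4 + 3 + 2 + 3 = 12.
This cut is saturated, so no flow can exceed 12.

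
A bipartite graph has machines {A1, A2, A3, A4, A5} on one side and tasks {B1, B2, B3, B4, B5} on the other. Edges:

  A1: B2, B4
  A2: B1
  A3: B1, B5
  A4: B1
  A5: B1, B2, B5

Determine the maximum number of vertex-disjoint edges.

Unit-capacity flow: source→left, listed edges, right→sink; max matching = max flow.
Augmenting path A1→B2 (+1); matched 1.
Augmenting path A2→B1 (+1); matched 2.
Augmenting path A3→B5 (+1); matched 3.
Augmenting path A5→B2→A1→B4 (+1); matched 4.
No augmenting path remains; maximum matching = 4.
König certificate: {A1, A3, A5, B1} is a vertex cover of size 4 (every listed pair touches it), so no matching can be larger.

4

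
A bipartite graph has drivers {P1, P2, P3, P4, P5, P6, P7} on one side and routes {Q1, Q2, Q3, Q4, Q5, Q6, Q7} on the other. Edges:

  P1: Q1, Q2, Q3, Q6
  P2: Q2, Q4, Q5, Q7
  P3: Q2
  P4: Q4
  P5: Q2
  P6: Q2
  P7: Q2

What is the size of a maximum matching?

Unit-capacity flow: source→left, listed edges, right→sink; max matching = max flow.
Augmenting path P1→Q1 (+1); matched 1.
Augmenting path P2→Q2 (+1); matched 2.
Augmenting path P4→Q4 (+1); matched 3.
Augmenting path P3→Q2→P2→Q5 (+1); matched 4.
No augmenting path remains; maximum matching = 4.
König certificate: {P1, P2, P4, Q2} is a vertex cover of size 4 (every listed pair touches it), so no matching can be larger.

4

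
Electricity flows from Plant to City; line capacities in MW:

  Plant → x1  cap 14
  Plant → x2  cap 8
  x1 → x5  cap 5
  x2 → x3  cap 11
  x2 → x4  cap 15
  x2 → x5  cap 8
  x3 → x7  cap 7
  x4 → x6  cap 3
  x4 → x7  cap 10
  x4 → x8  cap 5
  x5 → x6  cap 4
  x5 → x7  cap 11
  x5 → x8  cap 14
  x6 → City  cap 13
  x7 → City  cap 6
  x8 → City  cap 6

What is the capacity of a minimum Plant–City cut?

Augment Plant→x1→x5→x6→City: bottleneck 4, flow now 4.
Augment Plant→x1→x5→x7→City: bottleneck 1, flow now 5.
Augment Plant→x2→x3→x7→City: bottleneck 5, flow now 10.
Augment Plant→x2→x4→x6→City: bottleneck 3, flow now 13.
No augmenting path remains; maximum flow = 13.
By max-flow min-cut, the minimum cut capacity equals the max flow.
In the residual graph, reachable from Plant: {Plant, x1}.
Min-cut edges: Plant→x2 (8), x1→x5 (5); capacity 8 + 5 = 13.

13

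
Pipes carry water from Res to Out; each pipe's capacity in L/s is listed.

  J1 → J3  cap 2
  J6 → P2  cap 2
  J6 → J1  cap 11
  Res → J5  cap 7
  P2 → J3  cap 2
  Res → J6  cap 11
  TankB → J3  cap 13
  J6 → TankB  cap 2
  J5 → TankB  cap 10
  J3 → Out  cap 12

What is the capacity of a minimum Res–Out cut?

12

Augment Res→J6→P2→J3→Out: bottleneck 2, flow now 2.
Augment Res→J6→J1→J3→Out: bottleneck 2, flow now 4.
Augment Res→J6→TankB→J3→Out: bottleneck 2, flow now 6.
Augment Res→J5→TankB→J3→Out: bottleneck 6, flow now 12.
No augmenting path remains; maximum flow = 12.
By max-flow min-cut, the minimum cut capacity equals the max flow.
In the residual graph, reachable from Res: {Res, J6, J5, P2, J1, TankB, J3}.
Min-cut edges: J3→Out (12); capacity 12 = 12.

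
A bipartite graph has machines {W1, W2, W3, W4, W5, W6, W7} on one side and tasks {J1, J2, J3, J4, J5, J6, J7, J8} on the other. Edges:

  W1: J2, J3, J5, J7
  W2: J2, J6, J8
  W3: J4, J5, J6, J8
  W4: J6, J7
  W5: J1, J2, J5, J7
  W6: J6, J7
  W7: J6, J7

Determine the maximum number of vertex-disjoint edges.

Unit-capacity flow: source→left, listed edges, right→sink; max matching = max flow.
Augmenting path W1→J2 (+1); matched 1.
Augmenting path W2→J6 (+1); matched 2.
Augmenting path W3→J4 (+1); matched 3.
Augmenting path W4→J7 (+1); matched 4.
Augmenting path W5→J1 (+1); matched 5.
Augmenting path W6→J6→W2→J8 (+1); matched 6.
No augmenting path remains; maximum matching = 6.
König certificate: {W1, W2, W3, W5, J6, J7} is a vertex cover of size 6 (every listed pair touches it), so no matching can be larger.

6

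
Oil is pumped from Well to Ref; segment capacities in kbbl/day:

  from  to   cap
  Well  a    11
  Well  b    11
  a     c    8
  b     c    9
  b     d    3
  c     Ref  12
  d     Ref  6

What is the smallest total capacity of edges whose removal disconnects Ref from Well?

15

Augment Well→a→c→Ref: bottleneck 8, flow now 8.
Augment Well→b→c→Ref: bottleneck 4, flow now 12.
Augment Well→b→d→Ref: bottleneck 3, flow now 15.
No augmenting path remains; maximum flow = 15.
By max-flow min-cut, the minimum cut capacity equals the max flow.
In the residual graph, reachable from Well: {Well, a, b, c}.
Min-cut edges: b→d (3), c→Ref (12); capacity 3 + 12 = 15.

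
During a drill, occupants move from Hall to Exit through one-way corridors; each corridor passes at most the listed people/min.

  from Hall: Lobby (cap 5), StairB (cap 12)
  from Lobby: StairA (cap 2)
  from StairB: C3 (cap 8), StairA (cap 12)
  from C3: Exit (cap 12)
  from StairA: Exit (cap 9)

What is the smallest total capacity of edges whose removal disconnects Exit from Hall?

Augment Hall→Lobby→StairA→Exit: bottleneck 2, flow now 2.
Augment Hall→StairB→C3→Exit: bottleneck 8, flow now 10.
Augment Hall→StairB→StairA→Exit: bottleneck 4, flow now 14.
No augmenting path remains; maximum flow = 14.
By max-flow min-cut, the minimum cut capacity equals the max flow.
In the residual graph, reachable from Hall: {Hall, Lobby}.
Min-cut edges: Hall→StairB (12), Lobby→StairA (2); capacity 12 + 2 = 14.

14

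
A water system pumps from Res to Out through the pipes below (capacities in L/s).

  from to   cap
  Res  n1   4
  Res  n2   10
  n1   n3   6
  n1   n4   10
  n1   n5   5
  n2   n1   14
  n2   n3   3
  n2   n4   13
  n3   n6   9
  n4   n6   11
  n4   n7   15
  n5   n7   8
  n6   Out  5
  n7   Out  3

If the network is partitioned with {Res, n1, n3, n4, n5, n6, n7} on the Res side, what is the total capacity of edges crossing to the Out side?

Edges leaving {Res, n1, n3, n4, n5, n6, n7}: Res→n2 (10), n6→Out (5), n7→Out (3).
Cut capacity = 10 + 5 + 3 = 18.

18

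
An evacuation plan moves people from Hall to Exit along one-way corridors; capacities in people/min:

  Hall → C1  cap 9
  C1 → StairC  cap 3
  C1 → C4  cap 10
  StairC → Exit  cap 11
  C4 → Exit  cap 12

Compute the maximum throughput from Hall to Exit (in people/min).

Augment Hall→C1→StairC→Exit: bottleneck 3, flow now 3.
Augment Hall→C1→C4→Exit: bottleneck 6, flow now 9.
No augmenting path remains; maximum flow = 9.
In the residual graph, reachable from Hall: {Hall}.
Min-cut edges: Hall→C1 (9); capacity 9 = 9.
This cut is saturated, so no flow can exceed 9.

9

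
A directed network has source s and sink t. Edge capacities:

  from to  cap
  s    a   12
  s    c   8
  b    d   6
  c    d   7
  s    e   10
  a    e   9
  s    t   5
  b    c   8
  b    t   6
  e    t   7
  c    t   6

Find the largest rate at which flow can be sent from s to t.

18

Augment s→t: bottleneck 5, flow now 5.
Augment s→c→t: bottleneck 6, flow now 11.
Augment s→e→t: bottleneck 7, flow now 18.
No augmenting path remains; maximum flow = 18.
In the residual graph, reachable from s: {s, a, c, d, e}.
Min-cut edges: s→t (5), c→t (6), e→t (7); capacity 5 + 6 + 7 = 18.
This cut is saturated, so no flow can exceed 18.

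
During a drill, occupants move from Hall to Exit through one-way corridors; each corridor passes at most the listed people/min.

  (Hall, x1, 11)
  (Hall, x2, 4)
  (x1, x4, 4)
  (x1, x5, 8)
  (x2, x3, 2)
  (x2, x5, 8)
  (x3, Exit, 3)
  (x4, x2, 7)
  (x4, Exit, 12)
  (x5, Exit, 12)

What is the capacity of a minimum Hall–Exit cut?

15

Augment Hall→x1→x4→Exit: bottleneck 4, flow now 4.
Augment Hall→x1→x5→Exit: bottleneck 7, flow now 11.
Augment Hall→x2→x3→Exit: bottleneck 2, flow now 13.
Augment Hall→x2→x5→Exit: bottleneck 2, flow now 15.
No augmenting path remains; maximum flow = 15.
By max-flow min-cut, the minimum cut capacity equals the max flow.
In the residual graph, reachable from Hall: {Hall}.
Min-cut edges: Hall→x1 (11), Hall→x2 (4); capacity 11 + 4 = 15.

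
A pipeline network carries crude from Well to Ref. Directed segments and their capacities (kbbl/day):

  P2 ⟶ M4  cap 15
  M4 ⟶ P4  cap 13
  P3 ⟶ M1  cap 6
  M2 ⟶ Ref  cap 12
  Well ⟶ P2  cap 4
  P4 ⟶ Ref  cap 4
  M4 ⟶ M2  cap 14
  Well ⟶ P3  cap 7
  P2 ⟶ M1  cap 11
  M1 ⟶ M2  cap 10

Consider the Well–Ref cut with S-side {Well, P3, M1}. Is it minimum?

No — its capacity is 14, but the minimum cut has capacity 10.

Given cut capacity: 4 + 10 = 14.
Augment Well→P3→M1→M2→Ref: bottleneck 6, flow now 6.
Augment Well→P2→M1→M2→Ref: bottleneck 4, flow now 10.
No augmenting path remains; maximum flow = 10.
In the residual graph, reachable from Well: {Well, P3}.
Min-cut edges: Well→P2 (4), P3→M1 (6); capacity 4 + 6 = 10.
Cut capacity 14 exceeds the max flow 10, so it is not minimum.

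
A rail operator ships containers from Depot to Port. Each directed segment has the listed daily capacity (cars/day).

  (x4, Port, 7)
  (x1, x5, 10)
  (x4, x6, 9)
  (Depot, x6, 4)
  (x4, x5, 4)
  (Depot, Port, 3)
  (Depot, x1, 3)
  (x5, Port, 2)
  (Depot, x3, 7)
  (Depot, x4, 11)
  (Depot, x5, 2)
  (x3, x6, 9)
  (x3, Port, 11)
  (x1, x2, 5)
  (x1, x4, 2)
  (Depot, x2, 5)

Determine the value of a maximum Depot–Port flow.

Augment Depot→Port: bottleneck 3, flow now 3.
Augment Depot→x3→Port: bottleneck 7, flow now 10.
Augment Depot→x4→Port: bottleneck 7, flow now 17.
Augment Depot→x5→Port: bottleneck 2, flow now 19.
No augmenting path remains; maximum flow = 19.
In the residual graph, reachable from Depot: {Depot, x1, x2, x4, x5, x6}.
Min-cut edges: Depot→x3 (7), Depot→Port (3), x4→Port (7), x5→Port (2); capacity 7 + 3 + 7 + 2 = 19.
This cut is saturated, so no flow can exceed 19.

19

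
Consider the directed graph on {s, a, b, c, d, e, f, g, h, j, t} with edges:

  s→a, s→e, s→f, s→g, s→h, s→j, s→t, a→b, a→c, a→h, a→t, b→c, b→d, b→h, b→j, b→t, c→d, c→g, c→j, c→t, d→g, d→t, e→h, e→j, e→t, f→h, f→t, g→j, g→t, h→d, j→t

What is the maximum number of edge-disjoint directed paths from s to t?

Assign every edge capacity 1; by Menger, the answer equals the max flow.
Path s→t (+1); total 1.
Path s→a→t (+1); total 2.
Path s→e→t (+1); total 3.
Path s→f→t (+1); total 4.
Path s→g→t (+1); total 5.
Path s→j→t (+1); total 6.
Path s→h→d→t (+1); total 7.
No residual s→t path; max flow = 7.
Certifying cut of size 7: {s→a, s→e, s→f, s→g, s→h, s→j, s→t}.

7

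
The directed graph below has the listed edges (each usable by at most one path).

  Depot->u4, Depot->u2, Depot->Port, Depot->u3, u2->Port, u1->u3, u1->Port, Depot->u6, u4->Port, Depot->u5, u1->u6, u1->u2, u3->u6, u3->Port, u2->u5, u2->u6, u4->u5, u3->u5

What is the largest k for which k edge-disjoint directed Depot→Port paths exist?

Assign every edge capacity 1; by Menger, the answer equals the max flow.
Path Depot→Port (+1); total 1.
Path Depot→u2→Port (+1); total 2.
Path Depot→u3→Port (+1); total 3.
Path Depot→u4→Port (+1); total 4.
No residual Depot→Port path; max flow = 4.
Certifying cut of size 4: {Depot→Port, Depot→u2, Depot→u3, Depot→u4}.

4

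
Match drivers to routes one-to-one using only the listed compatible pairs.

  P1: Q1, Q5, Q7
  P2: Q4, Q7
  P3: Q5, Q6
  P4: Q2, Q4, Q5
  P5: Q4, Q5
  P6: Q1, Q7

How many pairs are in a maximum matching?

6

Unit-capacity flow: source→left, listed edges, right→sink; max matching = max flow.
Augmenting path P1→Q1 (+1); matched 1.
Augmenting path P2→Q4 (+1); matched 2.
Augmenting path P3→Q5 (+1); matched 3.
Augmenting path P4→Q2 (+1); matched 4.
Augmenting path P6→Q7 (+1); matched 5.
Augmenting path P5→Q5→P3→Q6 (+1); matched 6.
No augmenting path remains; maximum matching = 6.
König certificate: {P1, P2, P3, P4, P5, P6} is a vertex cover of size 6 (every listed pair touches it), so no matching can be larger.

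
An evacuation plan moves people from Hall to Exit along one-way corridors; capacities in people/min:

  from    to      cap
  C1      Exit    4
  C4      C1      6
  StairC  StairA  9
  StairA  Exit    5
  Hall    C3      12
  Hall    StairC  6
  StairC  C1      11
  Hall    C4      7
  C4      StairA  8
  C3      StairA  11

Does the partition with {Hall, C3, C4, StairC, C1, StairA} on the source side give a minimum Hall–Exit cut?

Given cut capacity: 4 + 5 = 9.
Augment Hall→C3→StairA→Exit: bottleneck 5, flow now 5.
Augment Hall→C4→C1→Exit: bottleneck 4, flow now 9.
No augmenting path remains; maximum flow = 9.
Cut capacity 9 equals the max flow, so it is a minimum cut.

Yes — it is a minimum cut (capacity 9).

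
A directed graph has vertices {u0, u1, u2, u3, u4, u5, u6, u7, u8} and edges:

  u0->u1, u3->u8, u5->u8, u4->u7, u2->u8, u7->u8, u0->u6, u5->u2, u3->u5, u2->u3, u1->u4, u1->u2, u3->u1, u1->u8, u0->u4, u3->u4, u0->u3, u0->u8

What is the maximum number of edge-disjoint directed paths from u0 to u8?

4

Assign every edge capacity 1; by Menger, the answer equals the max flow.
Path u0→u8 (+1); total 1.
Path u0→u1→u8 (+1); total 2.
Path u0→u3→u8 (+1); total 3.
Path u0→u4→u7→u8 (+1); total 4.
No residual u0→u8 path; max flow = 4.
Certifying cut of size 4: {u0→u1, u0→u3, u0→u4, u0→u8}.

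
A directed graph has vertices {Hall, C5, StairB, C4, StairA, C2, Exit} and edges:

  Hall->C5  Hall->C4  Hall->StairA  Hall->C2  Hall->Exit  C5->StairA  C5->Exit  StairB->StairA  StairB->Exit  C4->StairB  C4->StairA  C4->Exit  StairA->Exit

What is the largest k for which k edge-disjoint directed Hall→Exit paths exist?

4

Assign every edge capacity 1; by Menger, the answer equals the max flow.
Path Hall→Exit (+1); total 1.
Path Hall→C5→Exit (+1); total 2.
Path Hall→C4→Exit (+1); total 3.
Path Hall→StairA→Exit (+1); total 4.
No residual Hall→Exit path; max flow = 4.
Certifying cut of size 4: {Hall→C4, Hall→C5, Hall→Exit, Hall→StairA}.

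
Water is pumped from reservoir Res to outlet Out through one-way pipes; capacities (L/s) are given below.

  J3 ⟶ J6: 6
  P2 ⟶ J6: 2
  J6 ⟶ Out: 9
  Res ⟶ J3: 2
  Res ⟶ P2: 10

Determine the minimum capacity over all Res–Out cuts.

Augment Res→J3→J6→Out: bottleneck 2, flow now 2.
Augment Res→P2→J6→Out: bottleneck 2, flow now 4.
No augmenting path remains; maximum flow = 4.
By max-flow min-cut, the minimum cut capacity equals the max flow.
In the residual graph, reachable from Res: {Res, P2}.
Min-cut edges: Res→J3 (2), P2→J6 (2); capacity 2 + 2 = 4.

4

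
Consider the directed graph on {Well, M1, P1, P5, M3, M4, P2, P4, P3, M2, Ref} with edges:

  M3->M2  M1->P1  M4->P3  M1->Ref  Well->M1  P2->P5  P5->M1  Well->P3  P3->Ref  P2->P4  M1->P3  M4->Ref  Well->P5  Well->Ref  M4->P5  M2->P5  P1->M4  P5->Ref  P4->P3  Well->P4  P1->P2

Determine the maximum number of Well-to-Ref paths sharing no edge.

Assign every edge capacity 1; by Menger, the answer equals the max flow.
Path Well→Ref (+1); total 1.
Path Well→M1→Ref (+1); total 2.
Path Well→P5→Ref (+1); total 3.
Path Well→P3→Ref (+1); total 4.
No residual Well→Ref path; max flow = 4.
Certifying cut of size 4: {P3→Ref, Well→M1, Well→P5, Well→Ref}.

4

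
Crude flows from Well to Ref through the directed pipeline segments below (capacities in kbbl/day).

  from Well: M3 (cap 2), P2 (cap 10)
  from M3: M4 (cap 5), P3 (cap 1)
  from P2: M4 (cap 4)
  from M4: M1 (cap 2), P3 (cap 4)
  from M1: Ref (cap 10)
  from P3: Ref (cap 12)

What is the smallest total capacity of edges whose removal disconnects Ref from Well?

6

Augment Well→M3→P3→Ref: bottleneck 1, flow now 1.
Augment Well→M3→M4→M1→Ref: bottleneck 1, flow now 2.
Augment Well→P2→M4→M1→Ref: bottleneck 1, flow now 3.
Augment Well→P2→M4→P3→Ref: bottleneck 3, flow now 6.
No augmenting path remains; maximum flow = 6.
By max-flow min-cut, the minimum cut capacity equals the max flow.
In the residual graph, reachable from Well: {Well, P2}.
Min-cut edges: Well→M3 (2), P2→M4 (4); capacity 2 + 4 = 6.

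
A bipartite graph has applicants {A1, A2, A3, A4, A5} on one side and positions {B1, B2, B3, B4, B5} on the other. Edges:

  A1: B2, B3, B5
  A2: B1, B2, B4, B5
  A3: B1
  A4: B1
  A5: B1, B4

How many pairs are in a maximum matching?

Unit-capacity flow: source→left, listed edges, right→sink; max matching = max flow.
Augmenting path A1→B2 (+1); matched 1.
Augmenting path A2→B1 (+1); matched 2.
Augmenting path A5→B4 (+1); matched 3.
Augmenting path A3→B1→A2→B5 (+1); matched 4.
No augmenting path remains; maximum matching = 4.
König certificate: {A1, A2, A5, B1} is a vertex cover of size 4 (every listed pair touches it), so no matching can be larger.

4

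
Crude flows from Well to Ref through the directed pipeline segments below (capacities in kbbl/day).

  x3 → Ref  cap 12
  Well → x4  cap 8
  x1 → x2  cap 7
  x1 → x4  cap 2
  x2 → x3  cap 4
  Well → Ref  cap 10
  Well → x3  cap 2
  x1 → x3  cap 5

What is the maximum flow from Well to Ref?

Augment Well→Ref: bottleneck 10, flow now 10.
Augment Well→x3→Ref: bottleneck 2, flow now 12.
No augmenting path remains; maximum flow = 12.
In the residual graph, reachable from Well: {Well, x4}.
Min-cut edges: Well→x3 (2), Well→Ref (10); capacity 2 + 10 = 12.
This cut is saturated, so no flow can exceed 12.

12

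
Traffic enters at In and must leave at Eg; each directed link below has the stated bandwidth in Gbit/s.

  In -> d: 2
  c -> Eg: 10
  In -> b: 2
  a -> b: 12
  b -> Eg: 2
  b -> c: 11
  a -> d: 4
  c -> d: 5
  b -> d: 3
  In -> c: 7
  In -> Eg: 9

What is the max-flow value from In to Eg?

Augment In→Eg: bottleneck 9, flow now 9.
Augment In→b→Eg: bottleneck 2, flow now 11.
Augment In→c→Eg: bottleneck 7, flow now 18.
No augmenting path remains; maximum flow = 18.
In the residual graph, reachable from In: {In, d}.
Min-cut edges: In→b (2), In→c (7), In→Eg (9); capacity 2 + 7 + 9 = 18.
This cut is saturated, so no flow can exceed 18.

18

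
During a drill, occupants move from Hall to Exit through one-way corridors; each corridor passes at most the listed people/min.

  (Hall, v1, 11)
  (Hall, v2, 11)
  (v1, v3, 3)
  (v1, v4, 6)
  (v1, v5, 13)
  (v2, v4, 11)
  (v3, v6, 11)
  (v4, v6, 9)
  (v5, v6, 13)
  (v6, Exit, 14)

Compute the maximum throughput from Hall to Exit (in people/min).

14

Augment Hall→v1→v3→v6→Exit: bottleneck 3, flow now 3.
Augment Hall→v1→v4→v6→Exit: bottleneck 6, flow now 9.
Augment Hall→v1→v5→v6→Exit: bottleneck 2, flow now 11.
Augment Hall→v2→v4→v6→Exit: bottleneck 3, flow now 14.
No augmenting path remains; maximum flow = 14.
In the residual graph, reachable from Hall: {Hall, v1, v2, v3, v4, v5, v6}.
Min-cut edges: v6→Exit (14); capacity 14 = 14.
This cut is saturated, so no flow can exceed 14.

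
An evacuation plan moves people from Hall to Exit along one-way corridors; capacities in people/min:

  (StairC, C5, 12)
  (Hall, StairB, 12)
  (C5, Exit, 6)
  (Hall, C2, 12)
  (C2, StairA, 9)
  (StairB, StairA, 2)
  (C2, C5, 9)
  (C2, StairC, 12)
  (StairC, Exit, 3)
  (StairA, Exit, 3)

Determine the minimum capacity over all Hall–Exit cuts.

Augment Hall→StairB→StairA→Exit: bottleneck 2, flow now 2.
Augment Hall→C2→StairA→Exit: bottleneck 1, flow now 3.
Augment Hall→C2→StairC→Exit: bottleneck 3, flow now 6.
Augment Hall→C2→C5→Exit: bottleneck 6, flow now 12.
No augmenting path remains; maximum flow = 12.
By max-flow min-cut, the minimum cut capacity equals the max flow.
In the residual graph, reachable from Hall: {Hall, StairB, C2, StairA, StairC, C5}.
Min-cut edges: StairA→Exit (3), StairC→Exit (3), C5→Exit (6); capacity 3 + 3 + 6 = 12.

12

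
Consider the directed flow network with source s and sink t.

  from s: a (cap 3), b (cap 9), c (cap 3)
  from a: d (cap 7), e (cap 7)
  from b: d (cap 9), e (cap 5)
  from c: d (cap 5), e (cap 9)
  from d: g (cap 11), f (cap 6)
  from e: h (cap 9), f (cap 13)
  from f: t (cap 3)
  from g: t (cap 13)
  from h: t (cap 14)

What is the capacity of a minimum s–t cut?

15

Augment s→a→d→f→t: bottleneck 3, flow now 3.
Augment s→b→d→g→t: bottleneck 9, flow now 12.
Augment s→c→d→g→t: bottleneck 2, flow now 14.
Augment s→c→e→h→t: bottleneck 1, flow now 15.
No augmenting path remains; maximum flow = 15.
By max-flow min-cut, the minimum cut capacity equals the max flow.
In the residual graph, reachable from s: {s}.
Min-cut edges: s→a (3), s→b (9), s→c (3); capacity 3 + 9 + 3 = 15.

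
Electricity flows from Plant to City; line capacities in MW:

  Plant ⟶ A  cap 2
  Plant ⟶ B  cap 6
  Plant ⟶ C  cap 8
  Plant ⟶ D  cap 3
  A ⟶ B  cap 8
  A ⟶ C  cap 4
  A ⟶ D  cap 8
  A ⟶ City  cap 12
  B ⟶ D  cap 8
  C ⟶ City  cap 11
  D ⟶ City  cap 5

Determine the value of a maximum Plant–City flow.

15

Augment Plant→A→City: bottleneck 2, flow now 2.
Augment Plant→C→City: bottleneck 8, flow now 10.
Augment Plant→D→City: bottleneck 3, flow now 13.
Augment Plant→B→D→City: bottleneck 2, flow now 15.
No augmenting path remains; maximum flow = 15.
In the residual graph, reachable from Plant: {Plant, B, D}.
Min-cut edges: Plant→A (2), Plant→C (8), D→City (5); capacity 2 + 8 + 5 = 15.
This cut is saturated, so no flow can exceed 15.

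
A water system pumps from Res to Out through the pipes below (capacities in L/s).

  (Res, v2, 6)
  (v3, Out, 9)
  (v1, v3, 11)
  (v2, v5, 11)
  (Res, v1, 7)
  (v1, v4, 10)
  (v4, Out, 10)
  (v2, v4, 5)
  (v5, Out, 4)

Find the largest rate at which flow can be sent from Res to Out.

13

Augment Res→v1→v3→Out: bottleneck 7, flow now 7.
Augment Res→v2→v4→Out: bottleneck 5, flow now 12.
Augment Res→v2→v5→Out: bottleneck 1, flow now 13.
No augmenting path remains; maximum flow = 13.
In the residual graph, reachable from Res: {Res}.
Min-cut edges: Res→v1 (7), Res→v2 (6); capacity 7 + 6 = 13.
This cut is saturated, so no flow can exceed 13.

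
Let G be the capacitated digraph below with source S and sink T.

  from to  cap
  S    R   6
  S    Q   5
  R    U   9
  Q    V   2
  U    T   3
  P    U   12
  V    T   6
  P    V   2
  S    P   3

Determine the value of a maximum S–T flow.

7

Augment S→P→U→T: bottleneck 3, flow now 3.
Augment S→Q→V→T: bottleneck 2, flow now 5.
Augment S→R→U→P→V→T: bottleneck 2, flow now 7. (uses reverse residual edge)
No augmenting path remains; maximum flow = 7.
In the residual graph, reachable from S: {S, P, Q, R, U}.
Min-cut edges: P→V (2), Q→V (2), U→T (3); capacity 2 + 2 + 3 = 7.
This cut is saturated, so no flow can exceed 7.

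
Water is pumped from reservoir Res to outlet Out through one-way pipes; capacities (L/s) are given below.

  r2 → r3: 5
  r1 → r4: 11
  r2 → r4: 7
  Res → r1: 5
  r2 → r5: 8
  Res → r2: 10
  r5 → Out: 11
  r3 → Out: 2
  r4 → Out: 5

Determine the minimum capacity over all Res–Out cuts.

15

Augment Res→r1→r4→Out: bottleneck 5, flow now 5.
Augment Res→r2→r3→Out: bottleneck 2, flow now 7.
Augment Res→r2→r5→Out: bottleneck 8, flow now 15.
No augmenting path remains; maximum flow = 15.
By max-flow min-cut, the minimum cut capacity equals the max flow.
In the residual graph, reachable from Res: {Res}.
Min-cut edges: Res→r1 (5), Res→r2 (10); capacity 5 + 10 = 15.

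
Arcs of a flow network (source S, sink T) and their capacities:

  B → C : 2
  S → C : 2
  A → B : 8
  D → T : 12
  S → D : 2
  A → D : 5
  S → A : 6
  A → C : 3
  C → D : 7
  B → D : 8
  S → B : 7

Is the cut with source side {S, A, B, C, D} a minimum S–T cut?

Given cut capacity: 12 = 12.
Augment S→D→T: bottleneck 2, flow now 2.
Augment S→A→D→T: bottleneck 5, flow now 7.
Augment S→B→D→T: bottleneck 5, flow now 12.
No augmenting path remains; maximum flow = 12.
Cut capacity 12 equals the max flow, so it is a minimum cut.

Yes — it is a minimum cut (capacity 12).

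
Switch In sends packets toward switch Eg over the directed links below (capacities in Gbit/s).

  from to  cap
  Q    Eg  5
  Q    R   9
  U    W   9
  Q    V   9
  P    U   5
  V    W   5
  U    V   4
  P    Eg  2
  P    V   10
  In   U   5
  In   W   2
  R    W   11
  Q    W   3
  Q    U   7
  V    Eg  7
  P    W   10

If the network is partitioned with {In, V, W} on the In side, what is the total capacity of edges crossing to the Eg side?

12

Edges leaving {In, V, W}: In→U (5), V→Eg (7).
Cut capacity = 5 + 7 = 12.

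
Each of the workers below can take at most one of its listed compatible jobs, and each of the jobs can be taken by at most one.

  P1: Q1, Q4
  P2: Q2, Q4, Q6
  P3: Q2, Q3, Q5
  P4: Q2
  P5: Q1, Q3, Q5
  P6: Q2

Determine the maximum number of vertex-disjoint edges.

5

Unit-capacity flow: source→left, listed edges, right→sink; max matching = max flow.
Augmenting path P1→Q1 (+1); matched 1.
Augmenting path P2→Q2 (+1); matched 2.
Augmenting path P3→Q3 (+1); matched 3.
Augmenting path P5→Q5 (+1); matched 4.
Augmenting path P4→Q2→P2→Q4 (+1); matched 5.
No augmenting path remains; maximum matching = 5.
König certificate: {P1, P2, P3, P5, Q2} is a vertex cover of size 5 (every listed pair touches it), so no matching can be larger.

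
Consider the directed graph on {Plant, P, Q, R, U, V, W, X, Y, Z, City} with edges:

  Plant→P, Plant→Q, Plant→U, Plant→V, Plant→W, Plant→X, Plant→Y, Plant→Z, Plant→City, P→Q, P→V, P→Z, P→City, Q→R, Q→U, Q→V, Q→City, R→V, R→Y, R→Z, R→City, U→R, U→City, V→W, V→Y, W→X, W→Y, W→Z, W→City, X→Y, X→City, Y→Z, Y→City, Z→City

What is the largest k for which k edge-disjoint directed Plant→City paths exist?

Assign every edge capacity 1; by Menger, the answer equals the max flow.
Path Plant→City (+1); total 1.
Path Plant→P→City (+1); total 2.
Path Plant→Q→City (+1); total 3.
Path Plant→U→City (+1); total 4.
Path Plant→W→City (+1); total 5.
Path Plant→X→City (+1); total 6.
Path Plant→Y→City (+1); total 7.
Path Plant→Z→City (+1); total 8.
No residual Plant→City path; max flow = 8.
Certifying cut of size 8: {Plant→City, Plant→P, Plant→Q, Plant→U, W→City, X→City, Y→City, Z→City}.

8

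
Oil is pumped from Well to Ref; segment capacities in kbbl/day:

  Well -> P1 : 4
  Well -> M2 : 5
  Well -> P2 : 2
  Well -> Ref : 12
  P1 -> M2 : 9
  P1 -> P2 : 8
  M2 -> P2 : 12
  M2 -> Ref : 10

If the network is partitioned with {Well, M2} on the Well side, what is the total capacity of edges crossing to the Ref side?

Edges leaving {Well, M2}: Well→P1 (4), Well→P2 (2), Well→Ref (12), M2→P2 (12), M2→Ref (10).
Cut capacity = 4 + 2 + 12 + 12 + 10 = 40.

40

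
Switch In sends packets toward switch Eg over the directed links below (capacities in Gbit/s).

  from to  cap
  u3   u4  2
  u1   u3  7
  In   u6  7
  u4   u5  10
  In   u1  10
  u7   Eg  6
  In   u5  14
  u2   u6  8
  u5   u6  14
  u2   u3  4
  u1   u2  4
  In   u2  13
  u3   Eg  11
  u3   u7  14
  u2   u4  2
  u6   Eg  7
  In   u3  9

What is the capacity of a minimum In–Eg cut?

24

Augment In→u3→Eg: bottleneck 9, flow now 9.
Augment In→u6→Eg: bottleneck 7, flow now 16.
Augment In→u1→u3→Eg: bottleneck 2, flow now 18.
Augment In→u1→u3→u7→Eg: bottleneck 5, flow now 23.
Augment In→u2→u3→u7→Eg: bottleneck 1, flow now 24.
No augmenting path remains; maximum flow = 24.
By max-flow min-cut, the minimum cut capacity equals the max flow.
In the residual graph, reachable from In: {In, u1, u2, u3, u4, u5, u6, u7}.
Min-cut edges: u3→Eg (11), u6→Eg (7), u7→Eg (6); capacity 11 + 7 + 6 = 24.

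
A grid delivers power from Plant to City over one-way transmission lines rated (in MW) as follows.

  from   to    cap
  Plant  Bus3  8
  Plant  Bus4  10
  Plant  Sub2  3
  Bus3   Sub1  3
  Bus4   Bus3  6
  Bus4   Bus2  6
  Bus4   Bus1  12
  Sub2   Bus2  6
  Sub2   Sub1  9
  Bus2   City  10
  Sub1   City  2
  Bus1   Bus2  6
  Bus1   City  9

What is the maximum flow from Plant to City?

Augment Plant→Bus3→Sub1→City: bottleneck 2, flow now 2.
Augment Plant→Bus4→Bus2→City: bottleneck 6, flow now 8.
Augment Plant→Bus4→Bus1→City: bottleneck 4, flow now 12.
Augment Plant→Sub2→Bus2→City: bottleneck 3, flow now 15.
No augmenting path remains; maximum flow = 15.
In the residual graph, reachable from Plant: {Plant, Bus3, Sub1}.
Min-cut edges: Plant→Bus4 (10), Plant→Sub2 (3), Sub1→City (2); capacity 10 + 3 + 2 = 15.
This cut is saturated, so no flow can exceed 15.

15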